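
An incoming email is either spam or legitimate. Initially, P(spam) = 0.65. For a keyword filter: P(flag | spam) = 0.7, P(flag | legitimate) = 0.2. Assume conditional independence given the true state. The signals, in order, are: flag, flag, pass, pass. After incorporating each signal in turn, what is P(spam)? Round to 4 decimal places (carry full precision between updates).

Apply Bayes' rule sequentially, carrying P(spam) forward.
After 'flag': P(spam) = 0.7·0.6500 / (0.7·0.6500 + 0.2·0.3500) ≈ 0.8667
After 'flag': P(spam) = 0.7·0.8667 / (0.7·0.8667 + 0.2·0.1333) ≈ 0.9579
After 'pass': P(spam) = 0.3·0.9579 / (0.3·0.9579 + 0.8·0.0421) ≈ 0.8951
After 'pass': P(spam) = 0.3·0.8951 / (0.3·0.8951 + 0.8·0.1049) ≈ 0.7619

0.7619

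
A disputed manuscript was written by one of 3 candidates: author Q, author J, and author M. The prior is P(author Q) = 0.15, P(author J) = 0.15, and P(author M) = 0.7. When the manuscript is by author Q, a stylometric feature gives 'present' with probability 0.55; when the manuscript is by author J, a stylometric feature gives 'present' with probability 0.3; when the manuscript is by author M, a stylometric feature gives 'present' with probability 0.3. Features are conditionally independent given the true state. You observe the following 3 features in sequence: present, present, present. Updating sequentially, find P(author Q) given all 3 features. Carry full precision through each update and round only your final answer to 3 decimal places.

After 'present': normaliser = 0.55·0.1500 + 0.3·0.1500 + 0.3·0.7000; P(author Q) ≈ 0.2444, P(author J) ≈ 0.1333, P(author M) ≈ 0.6222
After 'present': normaliser = 0.55·0.2444 + 0.3·0.1333 + 0.3·0.6222; P(author Q) ≈ 0.3723, P(author J) ≈ 0.1108, P(author M) ≈ 0.5169
After 'present': normaliser = 0.55·0.3723 + 0.3·0.1108 + 0.3·0.5169; P(author Q) ≈ 0.5209, P(author J) ≈ 0.0845, P(author M) ≈ 0.3945

0.521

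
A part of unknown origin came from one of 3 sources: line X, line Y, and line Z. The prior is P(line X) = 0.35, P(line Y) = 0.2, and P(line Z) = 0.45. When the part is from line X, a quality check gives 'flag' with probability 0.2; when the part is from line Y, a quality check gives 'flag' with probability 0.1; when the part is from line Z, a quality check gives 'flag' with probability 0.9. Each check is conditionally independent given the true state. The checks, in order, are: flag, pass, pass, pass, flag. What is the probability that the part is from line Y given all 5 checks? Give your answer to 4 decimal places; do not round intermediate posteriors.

0.1622

After 'flag': normaliser = 0.2·0.3500 + 0.1·0.2000 + 0.9·0.4500; P(line X) ≈ 0.1414, P(line Y) ≈ 0.0404, P(line Z) ≈ 0.8182
After 'pass': normaliser = 0.8·0.1414 + 0.9·0.0404 + 0.1·0.8182; P(line X) ≈ 0.4891, P(line Y) ≈ 0.1572, P(line Z) ≈ 0.3537
After 'pass': normaliser = 0.8·0.4891 + 0.9·0.1572 + 0.1·0.3537; P(line X) ≈ 0.6887, P(line Y) ≈ 0.2490, P(line Z) ≈ 0.0623
After 'pass': normaliser = 0.8·0.6887 + 0.9·0.2490 + 0.1·0.0623; P(line X) ≈ 0.7052, P(line Y) ≈ 0.2869, P(line Z) ≈ 0.0080
After 'flag': normaliser = 0.2·0.7052 + 0.1·0.2869 + 0.9·0.0080; P(line X) ≈ 0.7973, P(line Y) ≈ 0.1622, P(line Z) ≈ 0.0405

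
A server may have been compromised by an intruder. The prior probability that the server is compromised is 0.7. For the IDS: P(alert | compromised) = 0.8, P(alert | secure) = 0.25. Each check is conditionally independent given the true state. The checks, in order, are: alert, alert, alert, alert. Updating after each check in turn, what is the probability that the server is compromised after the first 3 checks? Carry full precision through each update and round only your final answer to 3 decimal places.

After 'alert': P(compromised) = 0.8·0.7000 / (0.8·0.7000 + 0.25·0.3000) ≈ 0.8819
After 'alert': P(compromised) = 0.8·0.8819 / (0.8·0.8819 + 0.25·0.1181) ≈ 0.9598
After 'alert': P(compromised) = 0.8·0.9598 / (0.8·0.9598 + 0.25·0.0402) ≈ 0.9871

0.987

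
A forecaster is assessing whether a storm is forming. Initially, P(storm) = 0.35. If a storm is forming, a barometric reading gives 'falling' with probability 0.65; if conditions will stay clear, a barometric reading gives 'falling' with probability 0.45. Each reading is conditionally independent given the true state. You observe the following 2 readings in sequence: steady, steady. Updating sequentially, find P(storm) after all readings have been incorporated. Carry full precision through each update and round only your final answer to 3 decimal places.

0.179

After 'steady': P(storm) = 0.35·0.3500 / (0.35·0.3500 + 0.55·0.6500) ≈ 0.2552
After 'steady': P(storm) = 0.35·0.2552 / (0.35·0.2552 + 0.55·0.7448) ≈ 0.1790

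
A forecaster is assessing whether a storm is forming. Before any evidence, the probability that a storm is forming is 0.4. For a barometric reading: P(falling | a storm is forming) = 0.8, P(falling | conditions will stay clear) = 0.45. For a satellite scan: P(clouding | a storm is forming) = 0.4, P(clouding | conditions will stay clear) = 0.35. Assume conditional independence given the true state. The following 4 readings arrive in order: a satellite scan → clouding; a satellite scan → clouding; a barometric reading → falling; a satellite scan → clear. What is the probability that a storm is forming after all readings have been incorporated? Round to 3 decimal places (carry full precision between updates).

Apply Bayes' rule sequentially, carrying P(storm) forward.
After a satellite scan='clouding': P(storm) = 0.4·0.4000 / (0.4·0.4000 + 0.35·0.6000) ≈ 0.4324
After a satellite scan='clouding': P(storm) = 0.4·0.4324 / (0.4·0.4324 + 0.35·0.5676) ≈ 0.4655
After a barometric reading='falling': P(storm) = 0.8·0.4655 / (0.8·0.4655 + 0.45·0.5345) ≈ 0.6075
After a satellite scan='clear': P(storm) = 0.6·0.6075 / (0.6·0.6075 + 0.65·0.3925) ≈ 0.5883

0.588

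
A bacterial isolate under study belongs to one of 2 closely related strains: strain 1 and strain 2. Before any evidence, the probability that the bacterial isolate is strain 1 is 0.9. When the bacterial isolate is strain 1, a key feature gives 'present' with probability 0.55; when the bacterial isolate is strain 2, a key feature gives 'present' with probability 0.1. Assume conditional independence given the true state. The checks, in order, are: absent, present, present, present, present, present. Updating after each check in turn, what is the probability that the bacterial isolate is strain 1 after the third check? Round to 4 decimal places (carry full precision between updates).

0.9927

After 'absent': P(strain 1) = 0.45·0.9000 / (0.45·0.9000 + 0.9·0.1000) ≈ 0.8182
After 'present': P(strain 1) = 0.55·0.8182 / (0.55·0.8182 + 0.1·0.1818) ≈ 0.9612
After 'present': P(strain 1) = 0.55·0.9612 / (0.55·0.9612 + 0.1·0.0388) ≈ 0.9927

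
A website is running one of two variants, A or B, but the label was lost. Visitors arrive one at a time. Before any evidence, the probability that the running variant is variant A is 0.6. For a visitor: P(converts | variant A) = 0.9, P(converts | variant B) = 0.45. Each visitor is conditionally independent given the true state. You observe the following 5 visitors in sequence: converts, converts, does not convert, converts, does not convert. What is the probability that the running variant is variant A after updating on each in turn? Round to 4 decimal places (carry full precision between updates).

0.2840

Each posterior becomes the prior for the next update.
After 'converts': P(A) = 0.9·0.6000 / (0.9·0.6000 + 0.45·0.4000) ≈ 0.7500
After 'converts': P(A) = 0.9·0.7500 / (0.9·0.7500 + 0.45·0.2500) ≈ 0.8571
After 'does not convert': P(A) = 0.1·0.8571 / (0.1·0.8571 + 0.55·0.1429) ≈ 0.5217
After 'converts': P(A) = 0.9·0.5217 / (0.9·0.5217 + 0.45·0.4783) ≈ 0.6857
After 'does not convert': P(A) = 0.1·0.6857 / (0.1·0.6857 + 0.55·0.3143) ≈ 0.2840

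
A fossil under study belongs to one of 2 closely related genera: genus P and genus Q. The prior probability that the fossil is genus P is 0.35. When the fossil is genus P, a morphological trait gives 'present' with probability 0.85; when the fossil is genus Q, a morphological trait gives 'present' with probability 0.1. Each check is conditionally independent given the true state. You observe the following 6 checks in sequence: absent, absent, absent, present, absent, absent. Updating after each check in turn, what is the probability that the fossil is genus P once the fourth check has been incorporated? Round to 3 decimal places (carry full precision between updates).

After 'absent': P(genus P) = 0.15·0.3500 / (0.15·0.3500 + 0.9·0.6500) ≈ 0.0824
After 'absent': P(genus P) = 0.15·0.0824 / (0.15·0.0824 + 0.9·0.9176) ≈ 0.0147
After 'absent': P(genus P) = 0.15·0.0147 / (0.15·0.0147 + 0.9·0.9853) ≈ 0.0025
After 'present': P(genus P) = 0.85·0.0025 / (0.85·0.0025 + 0.1·0.9975) ≈ 0.0207

0.021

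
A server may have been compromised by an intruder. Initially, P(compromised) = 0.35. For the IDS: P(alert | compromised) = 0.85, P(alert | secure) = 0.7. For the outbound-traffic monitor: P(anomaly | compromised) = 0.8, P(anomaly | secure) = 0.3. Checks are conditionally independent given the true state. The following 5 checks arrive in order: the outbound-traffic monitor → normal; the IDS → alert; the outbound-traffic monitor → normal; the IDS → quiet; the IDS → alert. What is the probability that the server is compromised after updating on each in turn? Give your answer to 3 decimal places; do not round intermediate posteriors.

0.031

After the outbound-traffic monitor='normal': P(compromised) = 0.2·0.3500 / (0.2·0.3500 + 0.7·0.6500) ≈ 0.1333
After the IDS='alert': P(compromised) = 0.85·0.1333 / (0.85·0.1333 + 0.7·0.8667) ≈ 0.1574
After the outbound-traffic monitor='normal': P(compromised) = 0.2·0.1574 / (0.2·0.1574 + 0.7·0.8426) ≈ 0.0507
After the IDS='quiet': P(compromised) = 0.15·0.0507 / (0.15·0.0507 + 0.3·0.9493) ≈ 0.0260
After the IDS='alert': P(compromised) = 0.85·0.0260 / (0.85·0.0260 + 0.7·0.9740) ≈ 0.0314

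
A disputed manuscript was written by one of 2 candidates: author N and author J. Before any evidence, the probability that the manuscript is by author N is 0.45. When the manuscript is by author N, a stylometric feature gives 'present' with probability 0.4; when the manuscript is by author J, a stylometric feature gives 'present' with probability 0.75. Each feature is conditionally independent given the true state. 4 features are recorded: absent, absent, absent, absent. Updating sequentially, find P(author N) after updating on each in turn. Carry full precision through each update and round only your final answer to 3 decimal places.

0.964

Each posterior becomes the prior for the next update.
After 'absent': P(author N) = 0.6·0.4500 / (0.6·0.4500 + 0.25·0.5500) ≈ 0.6626
After 'absent': P(author N) = 0.6·0.6626 / (0.6·0.6626 + 0.25·0.3374) ≈ 0.8250
After 'absent': P(author N) = 0.6·0.8250 / (0.6·0.8250 + 0.25·0.1750) ≈ 0.9188
After 'absent': P(author N) = 0.6·0.9188 / (0.6·0.9188 + 0.25·0.0812) ≈ 0.9645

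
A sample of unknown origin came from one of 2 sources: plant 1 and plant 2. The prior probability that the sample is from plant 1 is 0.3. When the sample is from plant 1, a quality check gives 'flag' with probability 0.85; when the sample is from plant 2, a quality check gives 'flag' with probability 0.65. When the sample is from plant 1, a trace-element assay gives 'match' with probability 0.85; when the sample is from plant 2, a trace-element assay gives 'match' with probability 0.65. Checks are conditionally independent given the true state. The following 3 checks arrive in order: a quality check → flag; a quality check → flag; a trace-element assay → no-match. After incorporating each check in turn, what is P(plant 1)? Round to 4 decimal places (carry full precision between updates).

After a quality check='flag': P(plant 1) = 0.85·0.3000 / (0.85·0.3000 + 0.65·0.7000) ≈ 0.3592
After a quality check='flag': P(plant 1) = 0.85·0.3592 / (0.85·0.3592 + 0.65·0.6408) ≈ 0.4229
After a trace-element assay='no-match': P(plant 1) = 0.15·0.4229 / (0.15·0.4229 + 0.35·0.5771) ≈ 0.2390

0.2390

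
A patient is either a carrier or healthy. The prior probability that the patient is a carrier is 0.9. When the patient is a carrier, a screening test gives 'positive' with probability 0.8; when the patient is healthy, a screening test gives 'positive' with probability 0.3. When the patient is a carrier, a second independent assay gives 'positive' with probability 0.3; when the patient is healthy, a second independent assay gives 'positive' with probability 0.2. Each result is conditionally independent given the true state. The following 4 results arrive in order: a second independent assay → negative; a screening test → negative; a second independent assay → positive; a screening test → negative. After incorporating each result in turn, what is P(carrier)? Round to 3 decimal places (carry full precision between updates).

0.491

After a second independent assay='negative': P(carrier) = 0.7·0.9000 / (0.7·0.9000 + 0.8·0.1000) ≈ 0.8873
After a screening test='negative': P(carrier) = 0.2·0.8873 / (0.2·0.8873 + 0.7·0.1127) ≈ 0.6923
After a second independent assay='positive': P(carrier) = 0.3·0.6923 / (0.3·0.6923 + 0.2·0.3077) ≈ 0.7714
After a screening test='negative': P(carrier) = 0.2·0.7714 / (0.2·0.7714 + 0.7·0.2286) ≈ 0.4909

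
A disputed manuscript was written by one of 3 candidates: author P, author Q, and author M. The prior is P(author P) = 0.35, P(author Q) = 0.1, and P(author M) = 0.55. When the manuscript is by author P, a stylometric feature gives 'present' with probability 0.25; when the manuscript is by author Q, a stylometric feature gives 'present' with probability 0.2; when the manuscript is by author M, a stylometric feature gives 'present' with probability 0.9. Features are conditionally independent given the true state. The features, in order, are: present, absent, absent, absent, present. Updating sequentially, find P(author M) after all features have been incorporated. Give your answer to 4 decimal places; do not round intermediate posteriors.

0.0380

After 'present': normaliser = 0.25·0.3500 + 0.2·0.1000 + 0.9·0.5500; P(author P) ≈ 0.1452, P(author Q) ≈ 0.0332, P(author M) ≈ 0.8216
After 'absent': normaliser = 0.75·0.1452 + 0.8·0.0332 + 0.1·0.8216; P(author P) ≈ 0.5005, P(author Q) ≈ 0.1220, P(author M) ≈ 0.3775
After 'absent': normaliser = 0.75·0.5005 + 0.8·0.1220 + 0.1·0.3775; P(author P) ≈ 0.7350, P(author Q) ≈ 0.1911, P(author M) ≈ 0.0739
After 'absent': normaliser = 0.75·0.7350 + 0.8·0.1911 + 0.1·0.0739; P(author P) ≈ 0.7747, P(author Q) ≈ 0.2149, P(author M) ≈ 0.0104
After 'present': normaliser = 0.25·0.7747 + 0.2·0.2149 + 0.9·0.0104; P(author P) ≈ 0.7873, P(author Q) ≈ 0.1747, P(author M) ≈ 0.0380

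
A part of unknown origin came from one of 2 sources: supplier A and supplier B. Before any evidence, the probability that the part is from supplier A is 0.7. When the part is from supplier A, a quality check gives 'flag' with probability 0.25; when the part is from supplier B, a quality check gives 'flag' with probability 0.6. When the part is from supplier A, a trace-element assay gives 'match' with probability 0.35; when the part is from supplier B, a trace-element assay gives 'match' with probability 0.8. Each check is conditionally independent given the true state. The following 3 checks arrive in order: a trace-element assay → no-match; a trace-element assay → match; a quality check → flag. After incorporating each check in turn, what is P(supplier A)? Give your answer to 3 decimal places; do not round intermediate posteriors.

0.580

After a trace-element assay='no-match': P(supplier A) = 0.65·0.7000 / (0.65·0.7000 + 0.2·0.3000) ≈ 0.8835
After a trace-element assay='match': P(supplier A) = 0.35·0.8835 / (0.35·0.8835 + 0.8·0.1165) ≈ 0.7684
After a quality check='flag': P(supplier A) = 0.25·0.7684 / (0.25·0.7684 + 0.6·0.2316) ≈ 0.5803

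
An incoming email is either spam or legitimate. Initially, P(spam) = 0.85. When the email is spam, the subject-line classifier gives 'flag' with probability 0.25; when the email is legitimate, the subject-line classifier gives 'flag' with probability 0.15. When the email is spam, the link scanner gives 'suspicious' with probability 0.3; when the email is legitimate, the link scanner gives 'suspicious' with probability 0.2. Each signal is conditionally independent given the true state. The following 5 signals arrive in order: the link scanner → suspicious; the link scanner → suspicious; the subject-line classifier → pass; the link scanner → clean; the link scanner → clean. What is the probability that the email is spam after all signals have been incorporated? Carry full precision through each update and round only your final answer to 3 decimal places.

After the link scanner='suspicious': P(spam) = 0.3·0.8500 / (0.3·0.8500 + 0.2·0.1500) ≈ 0.8947
After the link scanner='suspicious': P(spam) = 0.3·0.8947 / (0.3·0.8947 + 0.2·0.1053) ≈ 0.9273
After the subject-line classifier='pass': P(spam) = 0.75·0.9273 / (0.75·0.9273 + 0.85·0.0727) ≈ 0.9184
After the link scanner='clean': P(spam) = 0.7·0.9184 / (0.7·0.9184 + 0.8·0.0816) ≈ 0.9078
After the link scanner='clean': P(spam) = 0.7·0.9078 / (0.7·0.9078 + 0.8·0.0922) ≈ 0.8960

0.896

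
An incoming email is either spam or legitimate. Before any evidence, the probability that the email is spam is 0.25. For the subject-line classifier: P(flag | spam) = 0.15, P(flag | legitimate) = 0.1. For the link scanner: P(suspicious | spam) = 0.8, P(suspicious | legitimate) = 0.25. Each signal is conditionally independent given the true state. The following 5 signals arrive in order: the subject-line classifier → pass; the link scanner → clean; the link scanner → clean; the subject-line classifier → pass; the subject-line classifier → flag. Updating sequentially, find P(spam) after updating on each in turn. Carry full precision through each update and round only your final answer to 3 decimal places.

0.031

After the subject-line classifier='pass': P(spam) = 0.85·0.2500 / (0.85·0.2500 + 0.9·0.7500) ≈ 0.2394
After the link scanner='clean': P(spam) = 0.2·0.2394 / (0.2·0.2394 + 0.75·0.7606) ≈ 0.0774
After the link scanner='clean': P(spam) = 0.2·0.0774 / (0.2·0.0774 + 0.75·0.9226) ≈ 0.0219
After the subject-line classifier='pass': P(spam) = 0.85·0.0219 / (0.85·0.0219 + 0.9·0.9781) ≈ 0.0207
After the subject-line classifier='flag': P(spam) = 0.15·0.0207 / (0.15·0.0207 + 0.1·0.9793) ≈ 0.0307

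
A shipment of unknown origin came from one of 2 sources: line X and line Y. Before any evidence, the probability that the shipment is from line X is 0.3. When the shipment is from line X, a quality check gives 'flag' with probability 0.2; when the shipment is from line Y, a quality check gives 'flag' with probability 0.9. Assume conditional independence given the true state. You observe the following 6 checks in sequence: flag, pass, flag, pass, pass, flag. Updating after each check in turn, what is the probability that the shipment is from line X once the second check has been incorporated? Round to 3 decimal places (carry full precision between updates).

After 'flag': P(line X) = 0.2·0.3000 / (0.2·0.3000 + 0.9·0.7000) ≈ 0.0870
After 'pass': P(line X) = 0.8·0.0870 / (0.8·0.0870 + 0.1·0.9130) ≈ 0.4324

0.432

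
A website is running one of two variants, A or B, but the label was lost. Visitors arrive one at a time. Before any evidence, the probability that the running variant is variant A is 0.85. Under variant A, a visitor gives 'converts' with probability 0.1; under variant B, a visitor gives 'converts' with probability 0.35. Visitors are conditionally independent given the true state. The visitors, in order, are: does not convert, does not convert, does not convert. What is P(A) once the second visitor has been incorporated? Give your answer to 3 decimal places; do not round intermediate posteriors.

After 'does not convert': P(A) = 0.9·0.8500 / (0.9·0.8500 + 0.65·0.1500) ≈ 0.8870
After 'does not convert': P(A) = 0.9·0.8870 / (0.9·0.8870 + 0.65·0.1130) ≈ 0.9157

0.916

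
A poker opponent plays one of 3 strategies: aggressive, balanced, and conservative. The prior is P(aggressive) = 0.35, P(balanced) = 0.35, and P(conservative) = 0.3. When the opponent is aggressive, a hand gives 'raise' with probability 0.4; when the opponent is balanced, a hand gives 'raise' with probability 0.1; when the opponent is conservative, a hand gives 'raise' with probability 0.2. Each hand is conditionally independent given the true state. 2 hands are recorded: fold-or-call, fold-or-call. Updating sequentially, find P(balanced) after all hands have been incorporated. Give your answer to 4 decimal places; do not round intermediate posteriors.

After 'fold-or-call': normaliser = 0.6·0.3500 + 0.9·0.3500 + 0.8·0.3000; P(aggressive) ≈ 0.2745, P(balanced) ≈ 0.4118, P(conservative) ≈ 0.3137
After 'fold-or-call': normaliser = 0.6·0.2745 + 0.9·0.4118 + 0.8·0.3137; P(aggressive) ≈ 0.2095, P(balanced) ≈ 0.4713, P(conservative) ≈ 0.3192

0.4713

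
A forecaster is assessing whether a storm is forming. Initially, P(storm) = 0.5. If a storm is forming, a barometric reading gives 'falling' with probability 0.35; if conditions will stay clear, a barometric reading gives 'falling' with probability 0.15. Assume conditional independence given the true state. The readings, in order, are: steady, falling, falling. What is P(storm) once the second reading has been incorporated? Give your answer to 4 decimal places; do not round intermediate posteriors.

0.6408

Each posterior becomes the prior for the next update.
After 'steady': P(storm) = 0.65·0.5000 / (0.65·0.5000 + 0.85·0.5000) ≈ 0.4333
After 'falling': P(storm) = 0.35·0.4333 / (0.35·0.4333 + 0.15·0.5667) ≈ 0.6408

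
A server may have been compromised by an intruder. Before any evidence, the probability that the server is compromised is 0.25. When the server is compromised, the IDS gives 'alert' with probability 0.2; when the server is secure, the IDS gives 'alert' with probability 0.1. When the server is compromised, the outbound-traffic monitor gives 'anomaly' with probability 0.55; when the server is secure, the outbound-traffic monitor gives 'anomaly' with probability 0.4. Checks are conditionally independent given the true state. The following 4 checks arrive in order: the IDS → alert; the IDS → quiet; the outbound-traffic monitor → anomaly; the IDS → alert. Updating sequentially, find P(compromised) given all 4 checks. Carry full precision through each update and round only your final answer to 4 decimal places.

After the IDS='alert': P(compromised) = 0.2·0.2500 / (0.2·0.2500 + 0.1·0.7500) ≈ 0.4000
After the IDS='quiet': P(compromised) = 0.8·0.4000 / (0.8·0.4000 + 0.9·0.6000) ≈ 0.3721
After the outbound-traffic monitor='anomaly': P(compromised) = 0.55·0.3721 / (0.55·0.3721 + 0.4·0.6279) ≈ 0.4490
After the IDS='alert': P(compromised) = 0.2·0.4490 / (0.2·0.4490 + 0.1·0.5510) ≈ 0.6197

0.6197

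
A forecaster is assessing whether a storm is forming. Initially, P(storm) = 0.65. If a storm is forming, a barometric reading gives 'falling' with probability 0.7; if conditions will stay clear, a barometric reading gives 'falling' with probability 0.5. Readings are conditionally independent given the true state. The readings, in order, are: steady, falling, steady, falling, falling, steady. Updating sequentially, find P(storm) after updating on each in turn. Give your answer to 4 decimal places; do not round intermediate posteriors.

Apply Bayes' rule sequentially, carrying P(storm) forward.
After 'steady': P(storm) = 0.3·0.6500 / (0.3·0.6500 + 0.5·0.3500) ≈ 0.5270
After 'falling': P(storm) = 0.7·0.5270 / (0.7·0.5270 + 0.5·0.4730) ≈ 0.6094
After 'steady': P(storm) = 0.3·0.6094 / (0.3·0.6094 + 0.5·0.3906) ≈ 0.4835
After 'falling': P(storm) = 0.7·0.4835 / (0.7·0.4835 + 0.5·0.5165) ≈ 0.5672
After 'falling': P(storm) = 0.7·0.5672 / (0.7·0.5672 + 0.5·0.4328) ≈ 0.6472
After 'steady': P(storm) = 0.3·0.6472 / (0.3·0.6472 + 0.5·0.3528) ≈ 0.5240

0.5240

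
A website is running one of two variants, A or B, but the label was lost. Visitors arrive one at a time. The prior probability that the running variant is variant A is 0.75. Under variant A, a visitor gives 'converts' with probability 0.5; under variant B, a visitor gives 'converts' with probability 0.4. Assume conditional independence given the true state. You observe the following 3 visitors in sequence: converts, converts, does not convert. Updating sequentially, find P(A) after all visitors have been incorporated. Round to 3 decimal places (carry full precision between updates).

0.796

After 'converts': P(A) = 0.5·0.7500 / (0.5·0.7500 + 0.4·0.2500) ≈ 0.7895
After 'converts': P(A) = 0.5·0.7895 / (0.5·0.7895 + 0.4·0.2105) ≈ 0.8242
After 'does not convert': P(A) = 0.5·0.8242 / (0.5·0.8242 + 0.6·0.1758) ≈ 0.7962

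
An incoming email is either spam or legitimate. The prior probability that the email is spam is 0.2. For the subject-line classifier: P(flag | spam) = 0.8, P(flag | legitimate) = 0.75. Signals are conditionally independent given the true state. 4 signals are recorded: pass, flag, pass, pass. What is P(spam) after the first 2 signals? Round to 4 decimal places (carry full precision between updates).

After 'pass': P(spam) = 0.2·0.2000 / (0.2·0.2000 + 0.25·0.8000) ≈ 0.1667
After 'flag': P(spam) = 0.8·0.1667 / (0.8·0.1667 + 0.75·0.8333) ≈ 0.1758

0.1758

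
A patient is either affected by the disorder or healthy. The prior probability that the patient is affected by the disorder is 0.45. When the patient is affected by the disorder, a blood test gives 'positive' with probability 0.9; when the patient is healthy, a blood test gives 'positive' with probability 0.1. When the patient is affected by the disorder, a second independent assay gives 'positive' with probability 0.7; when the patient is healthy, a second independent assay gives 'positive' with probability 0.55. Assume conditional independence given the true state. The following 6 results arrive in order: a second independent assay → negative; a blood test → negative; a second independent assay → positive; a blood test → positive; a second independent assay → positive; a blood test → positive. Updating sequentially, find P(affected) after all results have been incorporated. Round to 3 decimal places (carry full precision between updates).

0.888

After a second independent assay='negative': P(affected) = 0.3·0.4500 / (0.3·0.4500 + 0.45·0.5500) ≈ 0.3529
After a blood test='negative': P(affected) = 0.1·0.3529 / (0.1·0.3529 + 0.9·0.6471) ≈ 0.0571
After a second independent assay='positive': P(affected) = 0.7·0.0571 / (0.7·0.0571 + 0.55·0.9429) ≈ 0.0716
After a blood test='positive': P(affected) = 0.9·0.0716 / (0.9·0.0716 + 0.1·0.9284) ≈ 0.4098
After a second independent assay='positive': P(affected) = 0.7·0.4098 / (0.7·0.4098 + 0.55·0.5902) ≈ 0.4691
After a blood test='positive': P(affected) = 0.9·0.4691 / (0.9·0.4691 + 0.1·0.5309) ≈ 0.8883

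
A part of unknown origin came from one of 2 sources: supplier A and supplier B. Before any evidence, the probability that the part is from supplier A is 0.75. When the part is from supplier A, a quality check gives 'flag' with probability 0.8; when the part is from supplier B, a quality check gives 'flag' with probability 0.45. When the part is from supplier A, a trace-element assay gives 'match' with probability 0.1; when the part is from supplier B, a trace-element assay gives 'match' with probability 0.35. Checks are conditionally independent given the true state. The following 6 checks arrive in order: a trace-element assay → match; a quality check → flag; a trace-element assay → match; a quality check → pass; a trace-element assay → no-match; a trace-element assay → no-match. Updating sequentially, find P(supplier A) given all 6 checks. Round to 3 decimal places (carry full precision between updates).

After a trace-element assay='match': P(supplier A) = 0.1·0.7500 / (0.1·0.7500 + 0.35·0.2500) ≈ 0.4615
After a quality check='flag': P(supplier A) = 0.8·0.4615 / (0.8·0.4615 + 0.45·0.5385) ≈ 0.6038
After a trace-element assay='match': P(supplier A) = 0.1·0.6038 / (0.1·0.6038 + 0.35·0.3962) ≈ 0.3033
After a quality check='pass': P(supplier A) = 0.2·0.3033 / (0.2·0.3033 + 0.55·0.6967) ≈ 0.1367
After a trace-element assay='no-match': P(supplier A) = 0.9·0.1367 / (0.9·0.1367 + 0.65·0.8633) ≈ 0.1798
After a trace-element assay='no-match': P(supplier A) = 0.9·0.1798 / (0.9·0.1798 + 0.65·0.8202) ≈ 0.2328

0.233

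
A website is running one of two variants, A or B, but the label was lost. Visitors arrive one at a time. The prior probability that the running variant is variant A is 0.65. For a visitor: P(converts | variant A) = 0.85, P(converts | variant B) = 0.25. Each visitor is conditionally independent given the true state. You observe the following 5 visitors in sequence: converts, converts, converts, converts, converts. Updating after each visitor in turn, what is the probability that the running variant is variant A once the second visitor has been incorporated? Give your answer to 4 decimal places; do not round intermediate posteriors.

0.9555

After 'converts': P(A) = 0.85·0.6500 / (0.85·0.6500 + 0.25·0.3500) ≈ 0.8633
After 'converts': P(A) = 0.85·0.8633 / (0.85·0.8633 + 0.25·0.1367) ≈ 0.9555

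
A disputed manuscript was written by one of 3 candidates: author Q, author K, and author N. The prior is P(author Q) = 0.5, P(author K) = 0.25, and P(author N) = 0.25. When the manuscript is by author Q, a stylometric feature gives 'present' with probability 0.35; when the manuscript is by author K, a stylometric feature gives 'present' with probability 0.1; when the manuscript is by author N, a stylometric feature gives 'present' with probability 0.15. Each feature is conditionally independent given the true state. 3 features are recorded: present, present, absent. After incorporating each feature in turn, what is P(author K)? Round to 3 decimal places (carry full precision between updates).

0.048

After 'present': normaliser = 0.35·0.5000 + 0.1·0.2500 + 0.15·0.2500; P(author Q) ≈ 0.7368, P(author K) ≈ 0.1053, P(author N) ≈ 0.1579
After 'present': normaliser = 0.35·0.7368 + 0.1·0.1053 + 0.15·0.1579; P(author Q) ≈ 0.8829, P(author K) ≈ 0.0360, P(author N) ≈ 0.0811
After 'absent': normaliser = 0.65·0.8829 + 0.9·0.0360 + 0.85·0.0811; P(author Q) ≈ 0.8499, P(author K) ≈ 0.0480, P(author N) ≈ 0.1021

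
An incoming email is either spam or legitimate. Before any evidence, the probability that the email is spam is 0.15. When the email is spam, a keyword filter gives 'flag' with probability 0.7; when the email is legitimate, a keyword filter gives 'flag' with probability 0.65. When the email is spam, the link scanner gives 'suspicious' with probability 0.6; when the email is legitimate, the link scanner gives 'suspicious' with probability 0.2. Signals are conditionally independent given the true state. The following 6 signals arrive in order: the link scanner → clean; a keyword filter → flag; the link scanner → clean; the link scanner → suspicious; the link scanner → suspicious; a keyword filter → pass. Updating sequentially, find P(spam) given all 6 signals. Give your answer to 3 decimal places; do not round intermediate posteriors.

Apply Bayes' rule sequentially, carrying P(spam) forward.
After the link scanner='clean': P(spam) = 0.4·0.1500 / (0.4·0.1500 + 0.8·0.8500) ≈ 0.0811
After a keyword filter='flag': P(spam) = 0.7·0.0811 / (0.7·0.0811 + 0.65·0.9189) ≈ 0.0868
After the link scanner='clean': P(spam) = 0.4·0.0868 / (0.4·0.0868 + 0.8·0.9132) ≈ 0.0454
After the link scanner='suspicious': P(spam) = 0.6·0.0454 / (0.6·0.0454 + 0.2·0.9546) ≈ 0.1248
After the link scanner='suspicious': P(spam) = 0.6·0.1248 / (0.6·0.1248 + 0.2·0.8752) ≈ 0.2995
After a keyword filter='pass': P(spam) = 0.3·0.2995 / (0.3·0.2995 + 0.35·0.7005) ≈ 0.2682

0.268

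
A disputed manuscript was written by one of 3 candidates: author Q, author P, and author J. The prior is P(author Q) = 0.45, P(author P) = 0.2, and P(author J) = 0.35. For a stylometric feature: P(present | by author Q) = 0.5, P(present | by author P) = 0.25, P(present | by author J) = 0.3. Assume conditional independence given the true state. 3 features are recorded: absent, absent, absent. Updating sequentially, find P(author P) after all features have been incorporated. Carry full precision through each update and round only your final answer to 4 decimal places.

After 'absent': normaliser = 0.5·0.4500 + 0.75·0.2000 + 0.7·0.3500; P(author Q) ≈ 0.3629, P(author P) ≈ 0.2419, P(author J) ≈ 0.3952
After 'absent': normaliser = 0.5·0.3629 + 0.75·0.2419 + 0.7·0.3952; P(author Q) ≈ 0.2837, P(author P) ≈ 0.2837, P(author J) ≈ 0.4325
After 'absent': normaliser = 0.5·0.2837 + 0.75·0.2837 + 0.7·0.4325; P(author Q) ≈ 0.2158, P(author P) ≈ 0.3237, P(author J) ≈ 0.4605

0.3237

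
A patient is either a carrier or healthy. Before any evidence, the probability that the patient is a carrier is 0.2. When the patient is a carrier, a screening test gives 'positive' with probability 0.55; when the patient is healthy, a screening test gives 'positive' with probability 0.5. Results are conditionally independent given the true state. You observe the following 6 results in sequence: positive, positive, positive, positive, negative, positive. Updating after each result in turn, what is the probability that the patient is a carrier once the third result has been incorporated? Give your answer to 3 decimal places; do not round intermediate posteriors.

After 'positive': P(carrier) = 0.55·0.2000 / (0.55·0.2000 + 0.5·0.8000) ≈ 0.2157
After 'positive': P(carrier) = 0.55·0.2157 / (0.55·0.2157 + 0.5·0.7843) ≈ 0.2322
After 'positive': P(carrier) = 0.55·0.2322 / (0.55·0.2322 + 0.5·0.7678) ≈ 0.2497

0.250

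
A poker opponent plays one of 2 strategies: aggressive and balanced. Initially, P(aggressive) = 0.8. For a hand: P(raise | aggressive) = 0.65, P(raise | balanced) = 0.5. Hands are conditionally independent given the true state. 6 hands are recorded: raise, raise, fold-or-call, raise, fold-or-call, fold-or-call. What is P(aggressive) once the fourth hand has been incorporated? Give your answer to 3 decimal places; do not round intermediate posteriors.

After 'raise': P(aggressive) = 0.65·0.8000 / (0.65·0.8000 + 0.5·0.2000) ≈ 0.8387
After 'raise': P(aggressive) = 0.65·0.8387 / (0.65·0.8387 + 0.5·0.1613) ≈ 0.8711
After 'fold-or-call': P(aggressive) = 0.35·0.8711 / (0.35·0.8711 + 0.5·0.1289) ≈ 0.8255
After 'raise': P(aggressive) = 0.65·0.8255 / (0.65·0.8255 + 0.5·0.1745) ≈ 0.8602

0.860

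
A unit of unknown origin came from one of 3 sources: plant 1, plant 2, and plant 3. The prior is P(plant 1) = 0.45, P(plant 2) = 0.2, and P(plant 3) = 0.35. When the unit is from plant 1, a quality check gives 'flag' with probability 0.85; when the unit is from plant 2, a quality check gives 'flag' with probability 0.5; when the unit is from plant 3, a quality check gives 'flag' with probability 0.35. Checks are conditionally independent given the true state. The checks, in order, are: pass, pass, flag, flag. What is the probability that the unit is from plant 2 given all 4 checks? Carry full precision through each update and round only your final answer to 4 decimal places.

Apply Bayes' rule sequentially, carrying P(plant 2) forward.
After 'pass': normaliser = 0.15·0.4500 + 0.5·0.2000 + 0.65·0.3500; P(plant 1) ≈ 0.1709, P(plant 2) ≈ 0.2532, P(plant 3) ≈ 0.5759
After 'pass': normaliser = 0.15·0.1709 + 0.5·0.2532 + 0.65·0.5759; P(plant 1) ≈ 0.0487, P(plant 2) ≈ 0.2404, P(plant 3) ≈ 0.7109
After 'flag': normaliser = 0.85·0.0487 + 0.5·0.2404 + 0.35·0.7109; P(plant 1) ≈ 0.1008, P(plant 2) ≈ 0.2929, P(plant 3) ≈ 0.6063
After 'flag': normaliser = 0.85·0.1008 + 0.5·0.2929 + 0.35·0.6063; P(plant 1) ≈ 0.1929, P(plant 2) ≈ 0.3296, P(plant 3) ≈ 0.4776

0.3296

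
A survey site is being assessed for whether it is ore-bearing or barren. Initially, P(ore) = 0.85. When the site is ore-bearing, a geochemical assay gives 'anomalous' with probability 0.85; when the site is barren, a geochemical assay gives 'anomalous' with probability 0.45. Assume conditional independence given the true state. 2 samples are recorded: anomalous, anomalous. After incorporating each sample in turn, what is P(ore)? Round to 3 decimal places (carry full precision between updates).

Apply Bayes' rule sequentially, carrying P(ore) forward.
After 'anomalous': P(ore) = 0.85·0.8500 / (0.85·0.8500 + 0.45·0.1500) ≈ 0.9146
After 'anomalous': P(ore) = 0.85·0.9146 / (0.85·0.9146 + 0.45·0.0854) ≈ 0.9529

0.953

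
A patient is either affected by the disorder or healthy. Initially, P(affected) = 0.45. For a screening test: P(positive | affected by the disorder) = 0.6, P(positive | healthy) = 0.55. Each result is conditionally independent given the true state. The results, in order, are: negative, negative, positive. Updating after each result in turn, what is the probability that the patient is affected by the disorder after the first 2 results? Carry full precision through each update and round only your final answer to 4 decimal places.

0.3926

After 'negative': P(affected) = 0.4·0.4500 / (0.4·0.4500 + 0.45·0.5500) ≈ 0.4211
After 'negative': P(affected) = 0.4·0.4211 / (0.4·0.4211 + 0.45·0.5789) ≈ 0.3926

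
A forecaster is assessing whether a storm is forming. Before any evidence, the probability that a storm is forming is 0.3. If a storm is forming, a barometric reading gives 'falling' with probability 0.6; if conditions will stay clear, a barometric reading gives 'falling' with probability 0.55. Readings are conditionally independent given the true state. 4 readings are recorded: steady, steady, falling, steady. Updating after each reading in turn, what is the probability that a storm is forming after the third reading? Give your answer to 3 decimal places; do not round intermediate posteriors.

After 'steady': P(storm) = 0.4·0.3000 / (0.4·0.3000 + 0.45·0.7000) ≈ 0.2759
After 'steady': P(storm) = 0.4·0.2759 / (0.4·0.2759 + 0.45·0.7241) ≈ 0.2530
After 'falling': P(storm) = 0.6·0.2530 / (0.6·0.2530 + 0.55·0.7470) ≈ 0.2698

0.270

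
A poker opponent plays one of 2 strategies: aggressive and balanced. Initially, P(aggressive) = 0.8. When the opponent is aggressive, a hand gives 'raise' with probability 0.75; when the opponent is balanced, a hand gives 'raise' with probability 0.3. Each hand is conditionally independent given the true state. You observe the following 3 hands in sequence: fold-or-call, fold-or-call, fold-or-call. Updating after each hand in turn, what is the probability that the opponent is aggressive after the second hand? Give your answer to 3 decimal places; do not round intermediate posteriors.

After 'fold-or-call': P(aggressive) = 0.25·0.8000 / (0.25·0.8000 + 0.7·0.2000) ≈ 0.5882
After 'fold-or-call': P(aggressive) = 0.25·0.5882 / (0.25·0.5882 + 0.7·0.4118) ≈ 0.3378

0.338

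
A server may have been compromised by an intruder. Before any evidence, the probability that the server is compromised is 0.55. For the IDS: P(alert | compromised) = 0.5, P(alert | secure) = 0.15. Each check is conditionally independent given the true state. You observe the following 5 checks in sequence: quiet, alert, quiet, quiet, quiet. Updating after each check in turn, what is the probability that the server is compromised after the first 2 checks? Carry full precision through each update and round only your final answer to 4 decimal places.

0.7056

After 'quiet': P(compromised) = 0.5·0.5500 / (0.5·0.5500 + 0.85·0.4500) ≈ 0.4183
After 'alert': P(compromised) = 0.5·0.4183 / (0.5·0.4183 + 0.15·0.5817) ≈ 0.7056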